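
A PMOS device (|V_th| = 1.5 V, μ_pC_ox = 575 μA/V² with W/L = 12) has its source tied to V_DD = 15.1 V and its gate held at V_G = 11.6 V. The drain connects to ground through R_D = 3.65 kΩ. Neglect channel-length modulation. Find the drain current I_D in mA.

V_SG = V_DD − V_G = 15.1 − 11.6 = 3.5 V, so V_ov = 3.5 − 1.5 = 2 V.
k_p = μ_pC_ox · (W/L) = 6.9 mA/V².
Assume saturation: I_D = ½ k_p V_ov² = 0.5 × 6.9 × 2² = 13.8 mA, giving V_SD = V_DD − I_D R_D = 15.1 − 13.8 × 3.65 = -35.3 V.
But -35.3 V < V_ov = 2 V, so the device is actually in triode.
In triode I_D = k_p[V_ov V_SD − ½ V_SD²] and I_D = (V_DD − V_SD)/R_D. Equating: 12.6 V_SD² − 51.37 V_SD + 15.1 = 0, giving V_SD = 0.319 V (the root below V_ov).
I_D = (15.1 − 0.319) / 3.65 = 4.05 mA.

I_D = 4.05 mA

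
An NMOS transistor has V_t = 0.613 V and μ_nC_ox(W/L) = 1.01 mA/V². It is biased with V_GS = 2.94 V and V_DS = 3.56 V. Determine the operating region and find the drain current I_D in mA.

V_ov = V_GS − V_t = 2.94 − 0.613 = 2.33 V.
Since V_DS = 3.56 V ≥ V_ov = 2.33 V, the device is in saturation.
I_D = ½ k_n V_ov² = 0.5 × 1.01 × 2.33² = 2.73 mA.

Saturation; I_D = 2.73 mA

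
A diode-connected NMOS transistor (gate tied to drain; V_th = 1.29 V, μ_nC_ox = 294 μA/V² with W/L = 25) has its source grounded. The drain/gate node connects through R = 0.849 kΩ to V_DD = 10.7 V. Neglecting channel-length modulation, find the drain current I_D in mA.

I_D = 9.22 mA

With gate tied to drain, V_GS = V_DS ≥ V_GS − V_th, so the device is in saturation.
k_n = μ_nC_ox · (W/L) = 7.35 mA/V².
KCL at the drain: ½ k_n (V_GS − V_th)² = (V_DD − V_GS)/R.
Let x = V_GS − 1.29. Then 3.12 x² + x − 9.41 = 0, giving x = 1.58 V (positive root), so V_GS = 2.87 V.
I_D = (V_DD − V_GS)/R = (10.7 − 2.87) / 0.849 = 9.22 mA.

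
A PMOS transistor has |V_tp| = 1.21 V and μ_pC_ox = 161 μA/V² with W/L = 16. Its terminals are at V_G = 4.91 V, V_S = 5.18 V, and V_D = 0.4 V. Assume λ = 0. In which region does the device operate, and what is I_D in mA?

V_SG = V_S − V_G = 5.18 − 4.91 = 0.27 V; V_SD = V_S − V_D = 5.18 − 0.4 = 4.78 V.
V_SG = 0.27 V < |V_tp| = 1.21 V, so the transistor is in cutoff.

Cutoff; I_D = 0 mA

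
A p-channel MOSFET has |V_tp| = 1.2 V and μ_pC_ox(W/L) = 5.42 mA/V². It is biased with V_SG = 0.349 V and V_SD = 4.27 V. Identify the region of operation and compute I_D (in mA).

V_SG = 0.349 V < |V_tp| = 1.2 V, so the transistor is in cutoff.

Cutoff; I_D = 0 mA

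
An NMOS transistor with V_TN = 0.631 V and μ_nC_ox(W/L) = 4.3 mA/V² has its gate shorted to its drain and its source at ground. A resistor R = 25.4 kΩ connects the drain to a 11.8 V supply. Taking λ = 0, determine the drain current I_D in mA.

With gate tied to drain, V_GS = V_DS ≥ V_GS − V_TN, so the device is in saturation.
KCL at the drain: ½ k_n (V_GS − V_TN)² = (V_DD − V_GS)/R.
Let x = V_GS − 0.631. Then 54.6 x² + x − 11.17 = 0, giving x = 0.443 V (positive root), so V_GS = 1.07 V.
I_D = (V_DD − V_GS)/R = (11.8 − 1.07) / 25.4 = 0.422 mA.

I_D = 0.422 mA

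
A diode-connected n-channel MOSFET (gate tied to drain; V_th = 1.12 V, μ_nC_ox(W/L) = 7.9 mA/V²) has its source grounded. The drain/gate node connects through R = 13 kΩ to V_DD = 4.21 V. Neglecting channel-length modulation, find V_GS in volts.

With gate tied to drain, V_GS = V_DS ≥ V_GS − V_th, so the device is in saturation.
KCL at the drain: ½ k_n (V_GS − V_th)² = (V_DD − V_GS)/R.
Let x = V_GS − 1.12. Then 51.4 x² + x − 3.09 = 0, giving x = 0.236 V (positive root), so V_GS = 1.36 V.
I_D = (V_DD − V_GS)/R = (4.21 − 1.36) / 13 = 0.22 mA.

V_GS = 1.36 V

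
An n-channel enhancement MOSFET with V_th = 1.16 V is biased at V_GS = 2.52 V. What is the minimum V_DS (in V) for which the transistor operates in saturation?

V_DS,sat = 1.36 V

The boundary between triode and saturation is V_DS = V_GS − V_th = V_ov.
V_ov = 2.52 − 1.16 = 1.36 V.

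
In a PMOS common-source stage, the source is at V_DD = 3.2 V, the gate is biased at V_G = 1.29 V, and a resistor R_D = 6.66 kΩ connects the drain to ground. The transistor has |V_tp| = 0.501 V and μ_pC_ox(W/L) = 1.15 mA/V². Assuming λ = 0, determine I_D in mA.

I_D = 0.435 mA

V_SG = V_DD − V_G = 3.2 − 1.29 = 1.91 V, so V_ov = 1.91 − 0.501 = 1.41 V.
Assume saturation: I_D = ½ k_p V_ov² = 0.5 × 1.15 × 1.41² = 1.14 mA, giving V_SD = V_DD − I_D R_D = 3.2 − 1.14 × 6.66 = -4.4 V.
But -4.4 V < V_ov = 1.41 V, so the device is actually in triode.
In triode I_D = k_p[V_ov V_SD − ½ V_SD²] and I_D = (V_DD − V_SD)/R_D. Equating: 3.83 V_SD² − 11.79 V_SD + 3.2 = 0, giving V_SD = 0.301 V (the root below V_ov).
I_D = (3.2 − 0.301) / 6.66 = 0.435 mA.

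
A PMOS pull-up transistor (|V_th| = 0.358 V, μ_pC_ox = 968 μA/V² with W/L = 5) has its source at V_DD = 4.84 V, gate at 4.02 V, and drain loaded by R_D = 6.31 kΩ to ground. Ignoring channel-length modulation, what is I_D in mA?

V_SG = V_DD − V_G = 4.84 − 4.02 = 0.82 V, so V_ov = 0.82 − 0.358 = 0.462 V.
k_p = μ_pC_ox · (W/L) = 4.84 mA/V².
Assume saturation: I_D = ½ k_p V_ov² = 0.5 × 4.84 × 0.462² = 0.517 mA, giving V_SD = V_DD − I_D R_D = 4.84 − 0.517 × 6.31 = 1.58 V.
V_SD = 1.58 V ≥ V_ov = 0.462 V, confirming saturation.

I_D = 0.517 mA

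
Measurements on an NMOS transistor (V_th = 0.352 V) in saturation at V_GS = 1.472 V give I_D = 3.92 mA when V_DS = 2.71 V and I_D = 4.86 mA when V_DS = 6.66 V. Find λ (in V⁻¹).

With V_GS fixed, I_D ∝ (1 + λ V_DS) in saturation, so I_D2/I_D1 = (1 + λ V_DS2)/(1 + λ V_DS1).
4.86/3.92 = 1.24 = (1 + 6.66 λ)/(1 + 2.71 λ).
Solving: λ (I_D1 V_DS2 − I_D2 V_DS1) = I_D2 − I_D1, so λ = (4.86 − 3.92) / (3.92 × 6.66 − 4.86 × 2.71) = 0.94 / 12.9 = 0.0727 V⁻¹.

λ = 0.0727 V⁻¹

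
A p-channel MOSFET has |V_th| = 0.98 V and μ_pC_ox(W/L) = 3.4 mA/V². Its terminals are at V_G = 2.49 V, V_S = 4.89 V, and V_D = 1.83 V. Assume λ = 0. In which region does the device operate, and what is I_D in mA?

Saturation; I_D = 3.43 mA

V_SG = V_S − V_G = 4.89 − 2.49 = 2.4 V; V_SD = V_S − V_D = 4.89 − 1.83 = 3.06 V.
V_ov = V_SG − |V_th| = 2.4 − 0.98 = 1.42 V.
Since V_SD = 3.06 V ≥ V_ov = 1.42 V, the device is in saturation.
I_D = ½ k_p V_ov² = 0.5 × 3.4 × 1.42² = 3.43 mA.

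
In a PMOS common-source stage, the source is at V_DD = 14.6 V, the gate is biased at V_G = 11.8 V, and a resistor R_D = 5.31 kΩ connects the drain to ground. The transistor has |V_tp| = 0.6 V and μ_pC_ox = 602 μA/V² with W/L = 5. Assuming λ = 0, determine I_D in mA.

V_SG = V_DD − V_G = 14.6 − 11.8 = 2.8 V, so V_ov = 2.8 − 0.6 = 2.2 V.
k_p = μ_pC_ox · (W/L) = 3.01 mA/V².
Assume saturation: I_D = ½ k_p V_ov² = 0.5 × 3.01 × 2.2² = 7.28 mA, giving V_SD = V_DD − I_D R_D = 14.6 − 7.28 × 5.31 = -24.1 V.
But -24.1 V < V_ov = 2.2 V, so the device is actually in triode.
In triode I_D = k_p[V_ov V_SD − ½ V_SD²] and I_D = (V_DD − V_SD)/R_D. Equating: 7.99 V_SD² − 36.16 V_SD + 14.6 = 0, giving V_SD = 0.448 V (the root below V_ov).
I_D = (14.6 − 0.448) / 5.31 = 2.67 mA.

I_D = 2.67 mA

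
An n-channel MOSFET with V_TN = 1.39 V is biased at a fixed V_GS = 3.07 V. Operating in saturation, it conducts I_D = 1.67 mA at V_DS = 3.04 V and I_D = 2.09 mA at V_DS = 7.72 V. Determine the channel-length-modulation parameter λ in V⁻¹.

λ = 0.0642 V⁻¹

With V_GS fixed, I_D ∝ (1 + λ V_DS) in saturation, so I_D2/I_D1 = (1 + λ V_DS2)/(1 + λ V_DS1).
2.09/1.67 = 1.251 = (1 + 7.72 λ)/(1 + 3.04 λ).
Solving: λ (I_D1 V_DS2 − I_D2 V_DS1) = I_D2 − I_D1, so λ = (2.09 − 1.67) / (1.67 × 7.72 − 2.09 × 3.04) = 0.42 / 6.54 = 0.0642 V⁻¹.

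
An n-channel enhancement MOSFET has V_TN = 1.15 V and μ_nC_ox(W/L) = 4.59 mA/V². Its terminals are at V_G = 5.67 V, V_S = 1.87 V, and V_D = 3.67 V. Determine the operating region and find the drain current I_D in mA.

V_GS = V_G − V_S = 5.67 − 1.87 = 3.8 V; V_DS = V_D − V_S = 3.67 − 1.87 = 1.8 V.
V_ov = V_GS − V_TN = 3.8 − 1.15 = 2.65 V.
Since V_DS = 1.8 V < V_ov = 2.65 V, the device is in the triode region.
I_D = k_n [V_ov · V_DS − ½ V_DS²] = 4.59 × [2.65 × 1.8 − 0.5 × 1.8²] = 14.5 mA.

Triode; I_D = 14.5 mA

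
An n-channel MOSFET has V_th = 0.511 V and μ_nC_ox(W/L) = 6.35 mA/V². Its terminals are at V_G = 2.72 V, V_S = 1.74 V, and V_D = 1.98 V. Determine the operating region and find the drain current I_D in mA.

V_GS = V_G − V_S = 2.72 − 1.74 = 0.98 V; V_DS = V_D − V_S = 1.98 − 1.74 = 0.24 V.
V_ov = V_GS − V_th = 0.98 − 0.511 = 0.469 V.
Since V_DS = 0.24 V < V_ov = 0.469 V, the device is in the triode region.
I_D = k_n [V_ov · V_DS − ½ V_DS²] = 6.35 × [0.469 × 0.24 − 0.5 × 0.24²] = 0.532 mA.

Triode; I_D = 0.532 mA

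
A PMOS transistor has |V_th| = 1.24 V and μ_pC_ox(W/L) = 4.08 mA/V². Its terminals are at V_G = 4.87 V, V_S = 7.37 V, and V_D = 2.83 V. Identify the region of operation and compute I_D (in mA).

Saturation; I_D = 3.24 mA

V_SG = V_S − V_G = 7.37 − 4.87 = 2.5 V; V_SD = V_S − V_D = 7.37 − 2.83 = 4.54 V.
V_ov = V_SG − |V_th| = 2.5 − 1.24 = 1.26 V.
Since V_SD = 4.54 V ≥ V_ov = 1.26 V, the device is in saturation.
I_D = ½ k_p V_ov² = 0.5 × 4.08 × 1.26² = 3.24 mA.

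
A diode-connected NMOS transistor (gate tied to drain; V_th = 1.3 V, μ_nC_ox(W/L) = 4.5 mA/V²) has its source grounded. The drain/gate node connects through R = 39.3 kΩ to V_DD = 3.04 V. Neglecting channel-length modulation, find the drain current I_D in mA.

I_D = 0.0408 mA

With gate tied to drain, V_GS = V_DS ≥ V_GS − V_th, so the device is in saturation.
KCL at the drain: ½ k_n (V_GS − V_th)² = (V_DD − V_GS)/R.
Let x = V_GS − 1.3. Then 88.4 x² + x − 1.74 = 0, giving x = 0.135 V (positive root), so V_GS = 1.43 V.
I_D = (V_DD − V_GS)/R = (3.04 − 1.43) / 39.3 = 0.0408 mA.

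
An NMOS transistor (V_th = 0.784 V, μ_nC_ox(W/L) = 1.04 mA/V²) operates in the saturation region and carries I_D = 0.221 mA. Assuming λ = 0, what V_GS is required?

V_GS = 1.44 V

In saturation I_D = ½ k_n (V_GS − V_th)², so V_GS − V_th = √(2 I_D / k_n) = √(2 × 0.221 / 1.04) = 0.652 V.
V_GS = 0.784 + 0.652 = 1.44 V.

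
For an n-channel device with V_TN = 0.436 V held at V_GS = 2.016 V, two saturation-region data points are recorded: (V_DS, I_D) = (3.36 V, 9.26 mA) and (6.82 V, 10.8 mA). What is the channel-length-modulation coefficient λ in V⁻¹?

With V_GS fixed, I_D ∝ (1 + λ V_DS) in saturation, so I_D2/I_D1 = (1 + λ V_DS2)/(1 + λ V_DS1).
10.8/9.26 = 1.166 = (1 + 6.82 λ)/(1 + 3.36 λ).
Solving: λ (I_D1 V_DS2 − I_D2 V_DS1) = I_D2 − I_D1, so λ = (10.8 − 9.26) / (9.26 × 6.82 − 10.8 × 3.36) = 1.54 / 26.9 = 0.0573 V⁻¹.

λ = 0.0573 V⁻¹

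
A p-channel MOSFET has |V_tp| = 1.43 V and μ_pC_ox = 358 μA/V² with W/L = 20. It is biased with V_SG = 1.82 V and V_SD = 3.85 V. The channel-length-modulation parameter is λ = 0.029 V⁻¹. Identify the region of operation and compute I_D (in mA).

k_p = μ_pC_ox · (W/L) = 7.16 mA/V².
V_ov = V_SG − |V_tp| = 1.82 − 1.43 = 0.39 V.
Since V_SD = 3.85 V ≥ V_ov = 0.39 V, the device is in saturation.
I_D = ½ k_p V_ov² (1 + λ V_SD) = 0.5 × 7.16 × 0.39² × (1 + 0.029 × 3.85) = 0.605 mA.

Saturation; I_D = 0.605 mA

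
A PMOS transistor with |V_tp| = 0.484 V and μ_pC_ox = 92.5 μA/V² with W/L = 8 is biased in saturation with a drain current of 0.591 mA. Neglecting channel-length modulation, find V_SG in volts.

V_SG = 1.75 V

k_p = μ_pC_ox · (W/L) = 0.74 mA/V².
In saturation I_D = ½ k_p (V_SG − |V_tp|)², so V_SG − |V_tp| = √(2 I_D / k_p) = √(2 × 0.591 / 0.74) = 1.26 V.
V_SG = 0.484 + 1.26 = 1.75 V.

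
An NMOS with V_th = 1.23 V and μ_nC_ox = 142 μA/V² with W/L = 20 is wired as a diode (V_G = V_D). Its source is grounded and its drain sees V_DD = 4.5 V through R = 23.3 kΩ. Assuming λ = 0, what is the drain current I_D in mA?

With gate tied to drain, V_GS = V_DS ≥ V_GS − V_th, so the device is in saturation.
k_n = μ_nC_ox · (W/L) = 2.84 mA/V².
KCL at the drain: ½ k_n (V_GS − V_th)² = (V_DD − V_GS)/R.
Let x = V_GS − 1.23. Then 33.1 x² + x − 3.27 = 0, giving x = 0.3 V (positive root), so V_GS = 1.53 V.
I_D = (V_DD − V_GS)/R = (4.5 − 1.53) / 23.3 = 0.127 mA.

I_D = 0.127 mA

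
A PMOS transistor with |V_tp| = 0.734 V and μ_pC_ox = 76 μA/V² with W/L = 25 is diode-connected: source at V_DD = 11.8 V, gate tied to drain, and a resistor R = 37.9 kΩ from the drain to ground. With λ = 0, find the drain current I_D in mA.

I_D = 0.278 mA

With gate tied to drain, V_SG = V_SD ≥ V_SG − |V_tp|, so the device is in saturation.
k_p = μ_pC_ox · (W/L) = 1.9 mA/V².
KCL at the drain: ½ k_p (V_SG − |V_tp|)² = (V_DD − V_SG)/R.
Let x = V_SG − 0.734. Then 36 x² + x − 11.07 = 0, giving x = 0.541 V (positive root), so V_SG = 1.27 V.
I_D = (V_DD − V_SG)/R = (11.8 − 1.27) / 37.9 = 0.278 mA.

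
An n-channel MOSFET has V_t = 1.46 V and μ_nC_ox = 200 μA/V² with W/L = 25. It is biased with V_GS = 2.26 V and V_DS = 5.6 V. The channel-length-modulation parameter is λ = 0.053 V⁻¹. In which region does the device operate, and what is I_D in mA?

Saturation; I_D = 2.07 mA

k_n = μ_nC_ox · (W/L) = 5 mA/V².
V_ov = V_GS − V_t = 2.26 − 1.46 = 0.8 V.
Since V_DS = 5.6 V ≥ V_ov = 0.8 V, the device is in saturation.
I_D = ½ k_n V_ov² (1 + λ V_DS) = 0.5 × 5 × 0.8² × (1 + 0.053 × 5.6) = 2.07 mA.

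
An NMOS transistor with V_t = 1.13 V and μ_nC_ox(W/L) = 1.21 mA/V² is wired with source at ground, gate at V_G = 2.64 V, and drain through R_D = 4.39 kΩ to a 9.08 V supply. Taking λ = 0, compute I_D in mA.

I_D = 1.38 mA

V_GS = V_G = 2.64 V, so V_ov = 2.64 − 1.13 = 1.51 V.
Assume saturation: I_D = ½ k_n V_ov² = 0.5 × 1.21 × 1.51² = 1.38 mA, giving V_DS = V_DD − I_D R_D = 9.08 − 1.38 × 4.39 = 3.02 V.
V_DS = 3.02 V ≥ V_ov = 1.51 V, confirming saturation.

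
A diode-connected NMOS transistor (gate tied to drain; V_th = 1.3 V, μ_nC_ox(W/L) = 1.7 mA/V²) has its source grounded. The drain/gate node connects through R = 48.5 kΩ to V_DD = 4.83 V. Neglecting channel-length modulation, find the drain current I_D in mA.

With gate tied to drain, V_GS = V_DS ≥ V_GS − V_th, so the device is in saturation.
KCL at the drain: ½ k_n (V_GS − V_th)² = (V_DD − V_GS)/R.
Let x = V_GS − 1.3. Then 41.2 x² + x − 3.53 = 0, giving x = 0.281 V (positive root), so V_GS = 1.58 V.
I_D = (V_DD − V_GS)/R = (4.83 − 1.58) / 48.5 = 0.067 mA.

I_D = 0.0670 mA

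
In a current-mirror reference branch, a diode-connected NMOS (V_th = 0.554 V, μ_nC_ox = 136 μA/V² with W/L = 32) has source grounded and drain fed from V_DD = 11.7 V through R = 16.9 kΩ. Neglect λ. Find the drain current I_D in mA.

With gate tied to drain, V_GS = V_DS ≥ V_GS − V_th, so the device is in saturation.
k_n = μ_nC_ox · (W/L) = 4.352 mA/V².
KCL at the drain: ½ k_n (V_GS − V_th)² = (V_DD − V_GS)/R.
Let x = V_GS − 0.554. Then 36.8 x² + x − 11.15 = 0, giving x = 0.537 V (positive root), so V_GS = 1.09 V.
I_D = (V_DD − V_GS)/R = (11.7 − 1.09) / 16.9 = 0.628 mA.

I_D = 0.628 mA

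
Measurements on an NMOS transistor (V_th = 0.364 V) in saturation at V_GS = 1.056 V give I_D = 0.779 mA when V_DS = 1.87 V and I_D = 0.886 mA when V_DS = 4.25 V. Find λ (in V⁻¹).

With V_GS fixed, I_D ∝ (1 + λ V_DS) in saturation, so I_D2/I_D1 = (1 + λ V_DS2)/(1 + λ V_DS1).
0.886/0.779 = 1.137 = (1 + 4.25 λ)/(1 + 1.87 λ).
Solving: λ (I_D1 V_DS2 − I_D2 V_DS1) = I_D2 − I_D1, so λ = (0.886 − 0.779) / (0.779 × 4.25 − 0.886 × 1.87) = 0.107 / 1.65 = 0.0647 V⁻¹.

λ = 0.0647 V⁻¹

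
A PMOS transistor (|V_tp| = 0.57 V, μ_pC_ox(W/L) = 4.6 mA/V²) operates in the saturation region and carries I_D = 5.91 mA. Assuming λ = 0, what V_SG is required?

In saturation I_D = ½ k_p (V_SG − |V_tp|)², so V_SG − |V_tp| = √(2 I_D / k_p) = √(2 × 5.91 / 4.6) = 1.6 V.
V_SG = 0.57 + 1.6 = 2.17 V.

V_SG = 2.17 V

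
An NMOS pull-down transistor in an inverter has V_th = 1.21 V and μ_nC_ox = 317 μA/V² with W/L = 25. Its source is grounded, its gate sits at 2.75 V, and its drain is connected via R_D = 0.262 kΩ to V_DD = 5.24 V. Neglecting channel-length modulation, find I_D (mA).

V_GS = V_G = 2.75 V, so V_ov = 2.75 − 1.21 = 1.54 V.
k_n = μ_nC_ox · (W/L) = 7.925 mA/V².
Assume saturation: I_D = ½ k_n V_ov² = 0.5 × 7.925 × 1.54² = 9.4 mA, giving V_DS = V_DD − I_D R_D = 5.24 − 9.4 × 0.262 = 2.78 V.
V_DS = 2.78 V ≥ V_ov = 1.54 V, confirming saturation.

I_D = 9.40 mA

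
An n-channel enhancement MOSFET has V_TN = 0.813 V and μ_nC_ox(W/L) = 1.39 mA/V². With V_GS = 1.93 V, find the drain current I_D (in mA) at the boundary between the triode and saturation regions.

I_D = 0.867 mA

At the boundary V_DS = V_ov = V_GS − V_TN = 1.93 − 0.813 = 1.12 V.
I_D = ½ k_n V_ov² = 0.5 × 1.39 × 1.12² = 0.867 mA.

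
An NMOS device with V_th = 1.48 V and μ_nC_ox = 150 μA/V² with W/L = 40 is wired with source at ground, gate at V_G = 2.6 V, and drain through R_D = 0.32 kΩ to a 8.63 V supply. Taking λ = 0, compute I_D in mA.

V_GS = V_G = 2.6 V, so V_ov = 2.6 − 1.48 = 1.12 V.
k_n = μ_nC_ox · (W/L) = 6 mA/V².
Assume saturation: I_D = ½ k_n V_ov² = 0.5 × 6 × 1.12² = 3.76 mA, giving V_DS = V_DD − I_D R_D = 8.63 − 3.76 × 0.32 = 7.43 V.
V_DS = 7.43 V ≥ V_ov = 1.12 V, confirming saturation.

I_D = 3.76 mA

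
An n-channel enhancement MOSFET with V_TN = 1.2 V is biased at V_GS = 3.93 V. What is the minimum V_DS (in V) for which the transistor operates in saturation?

V_DS,sat = 2.73 V

The boundary between triode and saturation is V_DS = V_GS − V_TN = V_ov.
V_ov = 3.93 − 1.2 = 2.73 V.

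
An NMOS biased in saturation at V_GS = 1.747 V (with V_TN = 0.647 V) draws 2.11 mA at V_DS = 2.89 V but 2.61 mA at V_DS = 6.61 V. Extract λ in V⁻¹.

λ = 0.0781 V⁻¹

With V_GS fixed, I_D ∝ (1 + λ V_DS) in saturation, so I_D2/I_D1 = (1 + λ V_DS2)/(1 + λ V_DS1).
2.61/2.11 = 1.237 = (1 + 6.61 λ)/(1 + 2.89 λ).
Solving: λ (I_D1 V_DS2 − I_D2 V_DS1) = I_D2 − I_D1, so λ = (2.61 − 2.11) / (2.11 × 6.61 − 2.61 × 2.89) = 0.5 / 6.4 = 0.0781 V⁻¹.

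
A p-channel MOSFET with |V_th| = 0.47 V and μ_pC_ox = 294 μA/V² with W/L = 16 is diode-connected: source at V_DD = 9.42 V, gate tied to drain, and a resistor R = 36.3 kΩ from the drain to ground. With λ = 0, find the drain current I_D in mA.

I_D = 0.238 mA

With gate tied to drain, V_SG = V_SD ≥ V_SG − |V_th|, so the device is in saturation.
k_p = μ_pC_ox · (W/L) = 4.704 mA/V².
KCL at the drain: ½ k_p (V_SG − |V_th|)² = (V_DD − V_SG)/R.
Let x = V_SG − 0.47. Then 85.4 x² + x − 8.95 = 0, giving x = 0.318 V (positive root), so V_SG = 0.788 V.
I_D = (V_DD − V_SG)/R = (9.42 − 0.788) / 36.3 = 0.238 mA.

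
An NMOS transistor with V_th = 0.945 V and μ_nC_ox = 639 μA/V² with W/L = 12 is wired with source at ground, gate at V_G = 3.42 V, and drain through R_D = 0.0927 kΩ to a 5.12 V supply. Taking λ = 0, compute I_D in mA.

I_D = 23.5 mA

V_GS = V_G = 3.42 V, so V_ov = 3.42 − 0.945 = 2.48 V.
k_n = μ_nC_ox · (W/L) = 7.668 mA/V².
Assume saturation: I_D = ½ k_n V_ov² = 0.5 × 7.668 × 2.48² = 23.5 mA, giving V_DS = V_DD − I_D R_D = 5.12 − 23.5 × 0.0927 = 2.94 V.
V_DS = 2.94 V ≥ V_ov = 2.48 V, confirming saturation.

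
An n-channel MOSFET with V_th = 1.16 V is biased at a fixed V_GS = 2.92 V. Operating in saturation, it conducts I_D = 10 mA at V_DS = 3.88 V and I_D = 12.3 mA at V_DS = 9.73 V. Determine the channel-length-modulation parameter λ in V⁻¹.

With V_GS fixed, I_D ∝ (1 + λ V_DS) in saturation, so I_D2/I_D1 = (1 + λ V_DS2)/(1 + λ V_DS1).
12.3/10 = 1.23 = (1 + 9.73 λ)/(1 + 3.88 λ).
Solving: λ (I_D1 V_DS2 − I_D2 V_DS1) = I_D2 − I_D1, so λ = (12.3 − 10) / (10 × 9.73 − 12.3 × 3.88) = 2.3 / 49.6 = 0.0464 V⁻¹.

λ = 0.0464 V⁻¹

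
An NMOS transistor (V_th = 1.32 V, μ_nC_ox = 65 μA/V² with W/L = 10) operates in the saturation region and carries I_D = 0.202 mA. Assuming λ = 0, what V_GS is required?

k_n = μ_nC_ox · (W/L) = 0.65 mA/V².
In saturation I_D = ½ k_n (V_GS − V_th)², so V_GS − V_th = √(2 I_D / k_n) = √(2 × 0.202 / 0.65) = 0.788 V.
V_GS = 1.32 + 0.788 = 2.11 V.

V_GS = 2.11 V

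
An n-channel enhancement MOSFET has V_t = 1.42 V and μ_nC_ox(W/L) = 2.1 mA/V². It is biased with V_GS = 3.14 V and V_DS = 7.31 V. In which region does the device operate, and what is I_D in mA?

Saturation; I_D = 3.11 mA

V_ov = V_GS − V_t = 3.14 − 1.42 = 1.72 V.
Since V_DS = 7.31 V ≥ V_ov = 1.72 V, the device is in saturation.
I_D = ½ k_n V_ov² = 0.5 × 2.1 × 1.72² = 3.11 mA.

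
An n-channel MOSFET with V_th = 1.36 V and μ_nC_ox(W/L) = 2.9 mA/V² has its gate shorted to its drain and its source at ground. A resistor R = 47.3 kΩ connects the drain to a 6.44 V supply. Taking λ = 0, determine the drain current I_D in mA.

I_D = 0.102 mA

With gate tied to drain, V_GS = V_DS ≥ V_GS − V_th, so the device is in saturation.
KCL at the drain: ½ k_n (V_GS − V_th)² = (V_DD − V_GS)/R.
Let x = V_GS − 1.36. Then 68.6 x² + x − 5.08 = 0, giving x = 0.265 V (positive root), so V_GS = 1.62 V.
I_D = (V_DD − V_GS)/R = (6.44 − 1.62) / 47.3 = 0.102 mA.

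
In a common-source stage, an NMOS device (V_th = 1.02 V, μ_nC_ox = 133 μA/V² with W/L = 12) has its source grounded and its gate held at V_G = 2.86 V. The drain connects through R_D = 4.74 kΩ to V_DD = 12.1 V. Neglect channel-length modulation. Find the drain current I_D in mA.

I_D = 2.31 mA

V_GS = V_G = 2.86 V, so V_ov = 2.86 − 1.02 = 1.84 V.
k_n = μ_nC_ox · (W/L) = 1.596 mA/V².
Assume saturation: I_D = ½ k_n V_ov² = 0.5 × 1.596 × 1.84² = 2.7 mA, giving V_DS = V_DD − I_D R_D = 12.1 − 2.7 × 4.74 = -0.706 V.
But -0.706 V < V_ov = 1.84 V, so the device is actually in triode.
In triode I_D = k_n[V_ov V_DS − ½ V_DS²] and I_D = (V_DD − V_DS)/R_D. Equating: 3.78 V_DS² − 14.92 V_DS + 12.1 = 0, giving V_DS = 1.14 V (the root below V_ov).
I_D = (12.1 − 1.14) / 4.74 = 2.31 mA.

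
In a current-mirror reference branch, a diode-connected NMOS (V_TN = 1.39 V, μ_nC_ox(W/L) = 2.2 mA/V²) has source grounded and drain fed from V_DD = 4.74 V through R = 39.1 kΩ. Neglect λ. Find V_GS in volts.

V_GS = 1.66 V

With gate tied to drain, V_GS = V_DS ≥ V_GS − V_TN, so the device is in saturation.
KCL at the drain: ½ k_n (V_GS − V_TN)² = (V_DD − V_GS)/R.
Let x = V_GS − 1.39. Then 43 x² + x − 3.35 = 0, giving x = 0.268 V (positive root), so V_GS = 1.66 V.
I_D = (V_DD − V_GS)/R = (4.74 − 1.66) / 39.1 = 0.0788 mA.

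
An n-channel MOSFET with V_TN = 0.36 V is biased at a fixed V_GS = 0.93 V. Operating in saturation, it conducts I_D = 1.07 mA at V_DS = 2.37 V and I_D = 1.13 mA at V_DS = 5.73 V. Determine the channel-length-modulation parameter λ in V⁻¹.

With V_GS fixed, I_D ∝ (1 + λ V_DS) in saturation, so I_D2/I_D1 = (1 + λ V_DS2)/(1 + λ V_DS1).
1.13/1.07 = 1.056 = (1 + 5.73 λ)/(1 + 2.37 λ).
Solving: λ (I_D1 V_DS2 − I_D2 V_DS1) = I_D2 − I_D1, so λ = (1.13 − 1.07) / (1.07 × 5.73 − 1.13 × 2.37) = 0.06 / 3.45 = 0.0174 V⁻¹.

λ = 0.0174 V⁻¹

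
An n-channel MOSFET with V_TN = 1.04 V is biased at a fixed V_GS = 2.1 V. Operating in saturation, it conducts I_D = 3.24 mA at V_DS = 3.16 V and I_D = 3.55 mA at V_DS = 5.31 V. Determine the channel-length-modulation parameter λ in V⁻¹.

With V_GS fixed, I_D ∝ (1 + λ V_DS) in saturation, so I_D2/I_D1 = (1 + λ V_DS2)/(1 + λ V_DS1).
3.55/3.24 = 1.096 = (1 + 5.31 λ)/(1 + 3.16 λ).
Solving: λ (I_D1 V_DS2 − I_D2 V_DS1) = I_D2 − I_D1, so λ = (3.55 − 3.24) / (3.24 × 5.31 − 3.55 × 3.16) = 0.31 / 5.99 = 0.0518 V⁻¹.

λ = 0.0518 V⁻¹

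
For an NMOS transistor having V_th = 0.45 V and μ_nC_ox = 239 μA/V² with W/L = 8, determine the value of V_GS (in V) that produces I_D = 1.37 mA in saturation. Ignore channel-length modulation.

k_n = μ_nC_ox · (W/L) = 1.912 mA/V².
In saturation I_D = ½ k_n (V_GS − V_th)², so V_GS − V_th = √(2 I_D / k_n) = √(2 × 1.37 / 1.912) = 1.2 V.
V_GS = 0.45 + 1.2 = 1.65 V.

V_GS = 1.65 V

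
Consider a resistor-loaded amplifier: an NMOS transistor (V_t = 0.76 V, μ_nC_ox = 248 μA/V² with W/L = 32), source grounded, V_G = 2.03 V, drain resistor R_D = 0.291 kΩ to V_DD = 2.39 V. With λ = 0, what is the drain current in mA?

V_GS = V_G = 2.03 V, so V_ov = 2.03 − 0.76 = 1.27 V.
k_n = μ_nC_ox · (W/L) = 7.936 mA/V².
Assume saturation: I_D = ½ k_n V_ov² = 0.5 × 7.936 × 1.27² = 6.4 mA, giving V_DS = V_DD − I_D R_D = 2.39 − 6.4 × 0.291 = 0.528 V.
But 0.528 V < V_ov = 1.27 V, so the device is actually in triode.
In triode I_D = k_n[V_ov V_DS − ½ V_DS²] and I_D = (V_DD − V_DS)/R_D. Equating: 1.15 V_DS² − 3.933 V_DS + 2.39 = 0, giving V_DS = 0.792 V (the root below V_ov).
I_D = (2.39 − 0.792) / 0.291 = 5.49 mA.

I_D = 5.49 mA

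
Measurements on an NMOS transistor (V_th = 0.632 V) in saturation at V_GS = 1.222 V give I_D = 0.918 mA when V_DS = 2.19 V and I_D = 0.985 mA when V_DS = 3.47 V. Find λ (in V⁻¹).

λ = 0.0652 V⁻¹

With V_GS fixed, I_D ∝ (1 + λ V_DS) in saturation, so I_D2/I_D1 = (1 + λ V_DS2)/(1 + λ V_DS1).
0.985/0.918 = 1.073 = (1 + 3.47 λ)/(1 + 2.19 λ).
Solving: λ (I_D1 V_DS2 − I_D2 V_DS1) = I_D2 − I_D1, so λ = (0.985 − 0.918) / (0.918 × 3.47 − 0.985 × 2.19) = 0.067 / 1.03 = 0.0652 V⁻¹.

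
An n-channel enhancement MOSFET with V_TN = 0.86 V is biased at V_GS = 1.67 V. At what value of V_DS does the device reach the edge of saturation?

V_DS,sat = 0.810 V

The boundary between triode and saturation is V_DS = V_GS − V_TN = V_ov.
V_ov = 1.67 − 0.86 = 0.81 V.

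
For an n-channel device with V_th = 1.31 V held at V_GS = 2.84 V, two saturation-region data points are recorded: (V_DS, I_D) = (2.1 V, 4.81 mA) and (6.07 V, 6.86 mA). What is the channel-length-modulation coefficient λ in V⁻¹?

λ = 0.139 V⁻¹

With V_GS fixed, I_D ∝ (1 + λ V_DS) in saturation, so I_D2/I_D1 = (1 + λ V_DS2)/(1 + λ V_DS1).
6.86/4.81 = 1.426 = (1 + 6.07 λ)/(1 + 2.1 λ).
Solving: λ (I_D1 V_DS2 − I_D2 V_DS1) = I_D2 − I_D1, so λ = (6.86 − 4.81) / (4.81 × 6.07 − 6.86 × 2.1) = 2.05 / 14.8 = 0.139 V⁻¹.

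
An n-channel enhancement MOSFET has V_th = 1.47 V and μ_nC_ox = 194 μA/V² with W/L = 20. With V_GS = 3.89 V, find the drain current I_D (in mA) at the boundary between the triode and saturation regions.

I_D = 11.4 mA

At the boundary V_DS = V_ov = V_GS − V_th = 3.89 − 1.47 = 2.42 V.
k_n = μ_nC_ox · (W/L) = 3.88 mA/V².
I_D = ½ k_n V_ov² = 0.5 × 3.88 × 2.42² = 11.4 mA.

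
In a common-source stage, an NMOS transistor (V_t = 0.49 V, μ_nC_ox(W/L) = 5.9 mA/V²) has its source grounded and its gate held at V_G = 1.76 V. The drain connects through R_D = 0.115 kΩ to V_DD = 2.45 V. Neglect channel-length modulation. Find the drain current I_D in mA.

I_D = 4.76 mA

V_GS = V_G = 1.76 V, so V_ov = 1.76 − 0.49 = 1.27 V.
Assume saturation: I_D = ½ k_n V_ov² = 0.5 × 5.9 × 1.27² = 4.76 mA, giving V_DS = V_DD − I_D R_D = 2.45 − 4.76 × 0.115 = 1.9 V.
V_DS = 1.9 V ≥ V_ov = 1.27 V, confirming saturation.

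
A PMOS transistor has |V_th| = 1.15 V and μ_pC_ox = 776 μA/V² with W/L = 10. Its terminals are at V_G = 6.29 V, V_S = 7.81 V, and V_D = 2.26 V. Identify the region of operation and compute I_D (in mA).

V_SG = V_S − V_G = 7.81 − 6.29 = 1.52 V; V_SD = V_S − V_D = 7.81 − 2.26 = 5.55 V.
k_p = μ_pC_ox · (W/L) = 7.76 mA/V².
V_ov = V_SG − |V_th| = 1.52 − 1.15 = 0.37 V.
Since V_SD = 5.55 V ≥ V_ov = 0.37 V, the device is in saturation.
I_D = ½ k_p V_ov² = 0.5 × 7.76 × 0.37² = 0.531 mA.

Saturation; I_D = 0.531 mA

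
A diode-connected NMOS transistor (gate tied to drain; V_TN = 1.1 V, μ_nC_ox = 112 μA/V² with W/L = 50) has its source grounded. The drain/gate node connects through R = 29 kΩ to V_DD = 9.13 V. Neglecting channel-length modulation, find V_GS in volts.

With gate tied to drain, V_GS = V_DS ≥ V_GS − V_TN, so the device is in saturation.
k_n = μ_nC_ox · (W/L) = 5.6 mA/V².
KCL at the drain: ½ k_n (V_GS − V_TN)² = (V_DD − V_GS)/R.
Let x = V_GS − 1.1. Then 81.2 x² + x − 8.03 = 0, giving x = 0.308 V (positive root), so V_GS = 1.41 V.
I_D = (V_DD − V_GS)/R = (9.13 − 1.41) / 29 = 0.266 mA.

V_GS = 1.41 V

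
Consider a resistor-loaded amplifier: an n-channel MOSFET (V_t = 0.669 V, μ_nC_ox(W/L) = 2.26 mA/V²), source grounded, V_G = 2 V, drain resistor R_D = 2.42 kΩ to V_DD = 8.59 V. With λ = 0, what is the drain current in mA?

V_GS = V_G = 2 V, so V_ov = 2 − 0.669 = 1.33 V.
Assume saturation: I_D = ½ k_n V_ov² = 0.5 × 2.26 × 1.33² = 2 mA, giving V_DS = V_DD − I_D R_D = 8.59 − 2 × 2.42 = 3.75 V.
V_DS = 3.75 V ≥ V_ov = 1.33 V, confirming saturation.

I_D = 2.00 mA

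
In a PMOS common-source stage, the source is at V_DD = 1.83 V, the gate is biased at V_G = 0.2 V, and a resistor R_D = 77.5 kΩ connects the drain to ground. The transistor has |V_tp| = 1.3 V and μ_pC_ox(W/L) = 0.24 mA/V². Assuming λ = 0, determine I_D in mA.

V_SG = V_DD − V_G = 1.83 − 0.2 = 1.63 V, so V_ov = 1.63 − 1.3 = 0.33 V.
Assume saturation: I_D = ½ k_p V_ov² = 0.5 × 0.24 × 0.33² = 0.0131 mA, giving V_SD = V_DD − I_D R_D = 1.83 − 0.0131 × 77.5 = 0.817 V.
V_SD = 0.817 V ≥ V_ov = 0.33 V, confirming saturation.

I_D = 0.0131 mA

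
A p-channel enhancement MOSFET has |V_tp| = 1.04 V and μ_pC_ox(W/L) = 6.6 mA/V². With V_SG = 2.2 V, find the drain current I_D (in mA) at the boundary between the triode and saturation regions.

I_D = 4.44 mA

At the boundary V_SD = V_ov = V_SG − |V_tp| = 2.2 − 1.04 = 1.16 V.
I_D = ½ k_p V_ov² = 0.5 × 6.6 × 1.16² = 4.44 mA.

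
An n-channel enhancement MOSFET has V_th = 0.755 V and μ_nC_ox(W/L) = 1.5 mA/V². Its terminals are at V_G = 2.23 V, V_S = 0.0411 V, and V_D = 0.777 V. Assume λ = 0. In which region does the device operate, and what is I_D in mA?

Triode; I_D = 1.18 mA

V_GS = V_G − V_S = 2.23 − 0.0411 = 2.19 V; V_DS = V_D − V_S = 0.777 − 0.0411 = 0.736 V.
V_ov = V_GS − V_th = 2.19 − 0.755 = 1.43 V.
Since V_DS = 0.736 V < V_ov = 1.43 V, the device is in the triode region.
I_D = k_n [V_ov · V_DS − ½ V_DS²] = 1.5 × [1.43 × 0.736 − 0.5 × 0.736²] = 1.18 mA.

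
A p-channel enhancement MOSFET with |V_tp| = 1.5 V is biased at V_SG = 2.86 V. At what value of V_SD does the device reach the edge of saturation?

The boundary between triode and saturation is V_SD = V_SG − |V_tp| = V_ov.
V_ov = 2.86 − 1.5 = 1.36 V.

V_SD,sat = 1.36 V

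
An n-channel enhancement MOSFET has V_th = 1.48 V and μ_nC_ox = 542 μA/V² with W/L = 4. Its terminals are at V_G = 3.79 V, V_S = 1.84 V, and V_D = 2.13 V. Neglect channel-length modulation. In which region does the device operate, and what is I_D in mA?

Triode; I_D = 0.204 mA

V_GS = V_G − V_S = 3.79 − 1.84 = 1.95 V; V_DS = V_D − V_S = 2.13 − 1.84 = 0.29 V.
k_n = μ_nC_ox · (W/L) = 2.168 mA/V².
V_ov = V_GS − V_th = 1.95 − 1.48 = 0.47 V.
Since V_DS = 0.29 V < V_ov = 0.47 V, the device is in the triode region.
I_D = k_n [V_ov · V_DS − ½ V_DS²] = 2.168 × [0.47 × 0.29 − 0.5 × 0.29²] = 0.204 mA.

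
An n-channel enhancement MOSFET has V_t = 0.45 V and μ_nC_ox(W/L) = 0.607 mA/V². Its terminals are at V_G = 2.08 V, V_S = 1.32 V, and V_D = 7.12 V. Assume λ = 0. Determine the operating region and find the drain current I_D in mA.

Saturation; I_D = 0.0292 mA

V_GS = V_G − V_S = 2.08 − 1.32 = 0.76 V; V_DS = V_D − V_S = 7.12 − 1.32 = 5.8 V.
V_ov = V_GS − V_t = 0.76 − 0.45 = 0.31 V.
Since V_DS = 5.8 V ≥ V_ov = 0.31 V, the device is in saturation.
I_D = ½ k_n V_ov² = 0.5 × 0.607 × 0.31² = 0.0292 mA.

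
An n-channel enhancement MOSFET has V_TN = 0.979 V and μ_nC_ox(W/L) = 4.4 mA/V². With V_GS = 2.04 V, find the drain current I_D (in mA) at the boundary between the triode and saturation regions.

At the boundary V_DS = V_ov = V_GS − V_TN = 2.04 − 0.979 = 1.06 V.
I_D = ½ k_n V_ov² = 0.5 × 4.4 × 1.06² = 2.48 mA.

I_D = 2.48 mA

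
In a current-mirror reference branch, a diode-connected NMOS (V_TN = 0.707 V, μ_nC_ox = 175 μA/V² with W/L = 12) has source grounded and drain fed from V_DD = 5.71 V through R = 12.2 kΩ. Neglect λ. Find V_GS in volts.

With gate tied to drain, V_GS = V_DS ≥ V_GS − V_TN, so the device is in saturation.
k_n = μ_nC_ox · (W/L) = 2.1 mA/V².
KCL at the drain: ½ k_n (V_GS − V_TN)² = (V_DD − V_GS)/R.
Let x = V_GS − 0.707. Then 12.8 x² + x − 5.003 = 0, giving x = 0.587 V (positive root), so V_GS = 1.29 V.
I_D = (V_DD − V_GS)/R = (5.71 − 1.29) / 12.2 = 0.362 mA.

V_GS = 1.29 V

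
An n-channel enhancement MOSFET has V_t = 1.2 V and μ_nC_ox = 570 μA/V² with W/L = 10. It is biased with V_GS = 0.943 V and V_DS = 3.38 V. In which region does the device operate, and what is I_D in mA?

V_GS = 0.943 V < V_t = 1.2 V, so the transistor is in cutoff.

Cutoff; I_D = 0 mA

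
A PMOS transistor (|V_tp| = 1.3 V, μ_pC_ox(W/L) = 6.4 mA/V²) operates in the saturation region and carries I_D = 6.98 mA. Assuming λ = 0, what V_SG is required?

V_SG = 2.78 V

In saturation I_D = ½ k_p (V_SG − |V_tp|)², so V_SG − |V_tp| = √(2 I_D / k_p) = √(2 × 6.98 / 6.4) = 1.48 V.
V_SG = 1.3 + 1.48 = 2.78 V.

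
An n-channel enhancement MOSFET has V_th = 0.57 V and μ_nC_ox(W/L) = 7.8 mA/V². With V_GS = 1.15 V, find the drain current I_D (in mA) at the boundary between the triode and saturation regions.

At the boundary V_DS = V_ov = V_GS − V_th = 1.15 − 0.57 = 0.58 V.
I_D = ½ k_n V_ov² = 0.5 × 7.8 × 0.58² = 1.31 mA.

I_D = 1.31 mA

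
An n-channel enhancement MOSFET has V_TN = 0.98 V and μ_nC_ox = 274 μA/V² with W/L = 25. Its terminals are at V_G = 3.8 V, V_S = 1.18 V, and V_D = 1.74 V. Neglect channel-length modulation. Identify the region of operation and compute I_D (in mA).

V_GS = V_G − V_S = 3.8 − 1.18 = 2.62 V; V_DS = V_D − V_S = 1.74 − 1.18 = 0.56 V.
k_n = μ_nC_ox · (W/L) = 6.85 mA/V².
V_ov = V_GS − V_TN = 2.62 − 0.98 = 1.64 V.
Since V_DS = 0.56 V < V_ov = 1.64 V, the device is in the triode region.
I_D = k_n [V_ov · V_DS − ½ V_DS²] = 6.85 × [1.64 × 0.56 − 0.5 × 0.56²] = 5.22 mA.

Triode; I_D = 5.22 mA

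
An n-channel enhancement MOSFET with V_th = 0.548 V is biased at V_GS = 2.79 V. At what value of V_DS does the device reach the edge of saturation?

V_DS,sat = 2.24 V

The boundary between triode and saturation is V_DS = V_GS − V_th = V_ov.
V_ov = 2.79 − 0.548 = 2.24 V.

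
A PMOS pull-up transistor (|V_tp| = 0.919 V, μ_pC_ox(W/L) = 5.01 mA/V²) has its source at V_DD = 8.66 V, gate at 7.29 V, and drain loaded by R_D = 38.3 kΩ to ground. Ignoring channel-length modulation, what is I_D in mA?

I_D = 0.223 mA

V_SG = V_DD − V_G = 8.66 − 7.29 = 1.37 V, so V_ov = 1.37 − 0.919 = 0.451 V.
Assume saturation: I_D = ½ k_p V_ov² = 0.5 × 5.01 × 0.451² = 0.51 mA, giving V_SD = V_DD − I_D R_D = 8.66 − 0.51 × 38.3 = -10.9 V.
But -10.9 V < V_ov = 0.451 V, so the device is actually in triode.
In triode I_D = k_p[V_ov V_SD − ½ V_SD²] and I_D = (V_DD − V_SD)/R_D. Equating: 95.9 V_SD² − 87.54 V_SD + 8.66 = 0, giving V_SD = 0.113 V (the root below V_ov).
I_D = (8.66 − 0.113) / 38.3 = 0.223 mA.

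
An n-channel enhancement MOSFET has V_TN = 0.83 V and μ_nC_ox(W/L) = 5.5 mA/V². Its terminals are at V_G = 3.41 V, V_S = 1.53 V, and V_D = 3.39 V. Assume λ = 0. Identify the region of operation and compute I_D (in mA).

V_GS = V_G − V_S = 3.41 − 1.53 = 1.88 V; V_DS = V_D − V_S = 3.39 − 1.53 = 1.86 V.
V_ov = V_GS − V_TN = 1.88 − 0.83 = 1.05 V.
Since V_DS = 1.86 V ≥ V_ov = 1.05 V, the device is in saturation.
I_D = ½ k_n V_ov² = 0.5 × 5.5 × 1.05² = 3.03 mA.

Saturation; I_D = 3.03 mA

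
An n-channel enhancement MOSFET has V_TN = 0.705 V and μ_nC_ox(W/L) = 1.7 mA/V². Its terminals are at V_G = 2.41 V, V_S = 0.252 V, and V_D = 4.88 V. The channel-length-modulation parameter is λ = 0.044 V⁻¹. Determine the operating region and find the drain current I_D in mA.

V_GS = V_G − V_S = 2.41 − 0.252 = 2.16 V; V_DS = V_D − V_S = 4.88 − 0.252 = 4.63 V.
V_ov = V_GS − V_TN = 2.16 − 0.705 = 1.45 V.
Since V_DS = 4.63 V ≥ V_ov = 1.45 V, the device is in saturation.
I_D = ½ k_n V_ov² (1 + λ V_DS) = 0.5 × 1.7 × 1.45² × (1 + 0.044 × 4.63) = 2.16 mA.

Saturation; I_D = 2.16 mA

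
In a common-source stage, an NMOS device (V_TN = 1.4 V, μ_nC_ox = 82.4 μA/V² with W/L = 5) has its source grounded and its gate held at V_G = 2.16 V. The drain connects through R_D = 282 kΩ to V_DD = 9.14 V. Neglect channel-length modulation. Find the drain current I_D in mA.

V_GS = V_G = 2.16 V, so V_ov = 2.16 − 1.4 = 0.76 V.
k_n = μ_nC_ox · (W/L) = 0.412 mA/V².
Assume saturation: I_D = ½ k_n V_ov² = 0.5 × 0.412 × 0.76² = 0.119 mA, giving V_DS = V_DD − I_D R_D = 9.14 − 0.119 × 282 = -24.4 V.
But -24.4 V < V_ov = 0.76 V, so the device is actually in triode.
In triode I_D = k_n[V_ov V_DS − ½ V_DS²] and I_D = (V_DD − V_DS)/R_D. Equating: 58.1 V_DS² − 89.3 V_DS + 9.14 = 0, giving V_DS = 0.11 V (the root below V_ov).
I_D = (9.14 − 0.11) / 282 = 0.032 mA.

I_D = 0.0320 mA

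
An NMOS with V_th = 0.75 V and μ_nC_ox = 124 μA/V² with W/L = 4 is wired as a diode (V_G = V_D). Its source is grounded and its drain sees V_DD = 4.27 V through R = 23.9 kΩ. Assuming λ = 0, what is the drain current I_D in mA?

I_D = 0.118 mA

With gate tied to drain, V_GS = V_DS ≥ V_GS − V_th, so the device is in saturation.
k_n = μ_nC_ox · (W/L) = 0.496 mA/V².
KCL at the drain: ½ k_n (V_GS − V_th)² = (V_DD − V_GS)/R.
Let x = V_GS − 0.75. Then 5.93 x² + x − 3.52 = 0, giving x = 0.691 V (positive root), so V_GS = 1.44 V.
I_D = (V_DD − V_GS)/R = (4.27 − 1.44) / 23.9 = 0.118 mA.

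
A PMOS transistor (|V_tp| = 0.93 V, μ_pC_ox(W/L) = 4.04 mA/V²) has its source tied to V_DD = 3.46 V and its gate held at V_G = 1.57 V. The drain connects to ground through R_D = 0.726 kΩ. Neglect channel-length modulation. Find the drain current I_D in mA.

I_D = 1.86 mA

V_SG = V_DD − V_G = 3.46 − 1.57 = 1.89 V, so V_ov = 1.89 − 0.93 = 0.96 V.
Assume saturation: I_D = ½ k_p V_ov² = 0.5 × 4.04 × 0.96² = 1.86 mA, giving V_SD = V_DD − I_D R_D = 3.46 − 1.86 × 0.726 = 2.11 V.
V_SD = 2.11 V ≥ V_ov = 0.96 V, confirming saturation.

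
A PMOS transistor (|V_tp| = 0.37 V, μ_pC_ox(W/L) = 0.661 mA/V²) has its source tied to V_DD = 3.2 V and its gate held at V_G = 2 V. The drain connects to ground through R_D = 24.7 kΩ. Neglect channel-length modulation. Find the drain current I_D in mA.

V_SG = V_DD − V_G = 3.2 − 2 = 1.2 V, so V_ov = 1.2 − 0.37 = 0.83 V.
Assume saturation: I_D = ½ k_p V_ov² = 0.5 × 0.661 × 0.83² = 0.228 mA, giving V_SD = V_DD − I_D R_D = 3.2 − 0.228 × 24.7 = -2.42 V.
But -2.42 V < V_ov = 0.83 V, so the device is actually in triode.
In triode I_D = k_p[V_ov V_SD − ½ V_SD²] and I_D = (V_DD − V_SD)/R_D. Equating: 8.16 V_SD² − 14.55 V_SD + 3.2 = 0, giving V_SD = 0.257 V (the root below V_ov).
I_D = (3.2 − 0.257) / 24.7 = 0.119 mA.

I_D = 0.119 mA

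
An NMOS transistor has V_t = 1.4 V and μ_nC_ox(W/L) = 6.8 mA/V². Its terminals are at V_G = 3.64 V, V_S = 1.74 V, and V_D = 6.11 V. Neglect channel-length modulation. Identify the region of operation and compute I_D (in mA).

V_GS = V_G − V_S = 3.64 − 1.74 = 1.9 V; V_DS = V_D − V_S = 6.11 − 1.74 = 4.37 V.
V_ov = V_GS − V_t = 1.9 − 1.4 = 0.5 V.
Since V_DS = 4.37 V ≥ V_ov = 0.5 V, the device is in saturation.
I_D = ½ k_n V_ov² = 0.5 × 6.8 × 0.5² = 0.85 mA.

Saturation; I_D = 0.850 mA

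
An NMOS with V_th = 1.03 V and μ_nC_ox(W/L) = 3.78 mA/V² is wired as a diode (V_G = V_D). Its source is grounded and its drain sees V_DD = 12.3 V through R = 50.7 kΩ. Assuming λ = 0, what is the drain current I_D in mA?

I_D = 0.216 mA

With gate tied to drain, V_GS = V_DS ≥ V_GS − V_th, so the device is in saturation.
KCL at the drain: ½ k_n (V_GS − V_th)² = (V_DD − V_GS)/R.
Let x = V_GS − 1.03. Then 95.8 x² + x − 11.27 = 0, giving x = 0.338 V (positive root), so V_GS = 1.37 V.
I_D = (V_DD − V_GS)/R = (12.3 − 1.37) / 50.7 = 0.216 mA.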